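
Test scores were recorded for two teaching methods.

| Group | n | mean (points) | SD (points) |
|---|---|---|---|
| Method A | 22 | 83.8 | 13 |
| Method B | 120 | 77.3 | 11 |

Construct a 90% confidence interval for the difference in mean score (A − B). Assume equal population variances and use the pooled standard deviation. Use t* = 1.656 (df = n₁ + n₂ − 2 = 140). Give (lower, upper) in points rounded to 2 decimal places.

(2.15, 10.85)

s_p = √[((n₁−1)s₁² + (n₂−1)s₂²)/(n₁+n₂−2)] = √[(21·13² + 119·11²)/140] = 11.3225.
SE = 11.3225·√(1/22 + 1/120) = 2.6259.
With t* = 1.656, margin = 1.656 × 2.6259 = 4.3485.
x̄₁ − x̄₂ = 83.8 − 77.3 = 6.5000; interval 6.5000 ± 4.3485 = (2.15, 10.85).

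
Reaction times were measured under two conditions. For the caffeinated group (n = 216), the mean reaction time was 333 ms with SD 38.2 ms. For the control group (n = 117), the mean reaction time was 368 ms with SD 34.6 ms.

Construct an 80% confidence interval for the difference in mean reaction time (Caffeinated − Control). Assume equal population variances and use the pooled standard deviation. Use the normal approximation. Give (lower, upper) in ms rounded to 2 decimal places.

(-40.44, -29.56)

Pooled variance s_p² = [215·38.2² + 116·34.6²] / (216+117−2) = 1367.3932, so s_p = 36.9783.
SE_diff = s_p·√(1/n₁ + 1/n₂) = 36.9783·√(1/216 + 1/117) = 4.2447.
z* = 1.282; margin = 1.282 × 4.2447 = 5.4417.
Difference = 333 − 368 = -35.0000.
-35.0000 ± 5.4417 → (-40.44, -29.56).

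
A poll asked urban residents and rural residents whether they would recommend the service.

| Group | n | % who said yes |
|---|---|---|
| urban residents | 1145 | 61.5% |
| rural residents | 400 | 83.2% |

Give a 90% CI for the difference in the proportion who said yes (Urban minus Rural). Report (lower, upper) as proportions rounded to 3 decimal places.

SE₁ = √(p̂₁(1−p̂₁)/n₁) = √(0.6150·0.3850/1145) = 0.01438; SE₂ = √(0.8320·0.1680/400) = 0.01869.
Independent samples: SE of the difference = √(SE₁² + SE₂²) = √(0.0002067844 + 0.0003493161) = 0.02358.
z* for 90% confidence is 1.645, so the margin of error is 1.645 × 0.02358 = 0.03879.
Point estimate p̂₁ − p̂₂ = 0.6150 − 0.8320 = -0.2170.
-0.2170 ± 0.03879 → (-0.256, -0.178).

(-0.256, -0.178)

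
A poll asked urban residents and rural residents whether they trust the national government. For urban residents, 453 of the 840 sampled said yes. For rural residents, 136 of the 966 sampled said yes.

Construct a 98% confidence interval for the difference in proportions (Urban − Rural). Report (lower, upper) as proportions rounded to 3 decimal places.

Sample proportions: 453/840 = 0.5393, 136/966 = 0.1408.
Each SE is √(p̂(1−p̂)/n): √(0.5393·0.4607/840) = 0.01720 and √(0.1408·0.8592/966) = 0.01119.
SE(p̂₁ − p̂₂) = √(SE₁² + SE₂²) = √(0.00029584 + 0.0001252161) = 0.02052, since the two samples are independent.
At 98% confidence z* = 2.326; margin = 2.326 × 0.02052 = 0.04773.
The difference is 0.5393 − 0.1408 = 0.3985, so the interval is 0.3985 ± 0.04773 = (0.351, 0.446).

(0.351, 0.446)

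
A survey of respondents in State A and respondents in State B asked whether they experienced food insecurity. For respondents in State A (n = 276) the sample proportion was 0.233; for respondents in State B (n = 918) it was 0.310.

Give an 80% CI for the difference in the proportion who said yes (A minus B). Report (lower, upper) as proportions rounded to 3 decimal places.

SE₁ = √(p̂₁(1−p̂₁)/n₁) = √(0.2330·0.7670/276) = 0.02545; SE₂ = √(0.3100·0.6900/918) = 0.01526.
Independent samples: SE of the difference = √(SE₁² + SE₂²) = √(0.0006477025 + 0.0002328676) = 0.02967.
z* for 80% confidence is 1.282, so the margin of error is 1.282 × 0.02967 = 0.03804.
Point estimate p̂₁ − p̂₂ = 0.2330 − 0.3100 = -0.0770.
-0.0770 ± 0.03804 → (-0.115, -0.039).

(-0.115, -0.039)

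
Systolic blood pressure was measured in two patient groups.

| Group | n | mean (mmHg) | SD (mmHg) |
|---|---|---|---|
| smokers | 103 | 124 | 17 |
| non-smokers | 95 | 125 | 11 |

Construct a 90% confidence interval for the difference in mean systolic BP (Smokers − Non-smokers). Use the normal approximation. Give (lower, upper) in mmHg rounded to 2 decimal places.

(-4.32, 2.32)

Standard errors of each mean: 17/√103 = 1.6751 and 11/√95 = 1.1286.
SE(x̄₁ − x̄₂) = √(1.6751² + 1.1286²) = 2.0198 for independent samples with unequal variances.
With z* = 1.645, the margin is 1.645 × 2.0198 = 3.3226.
x̄₁ − x̄₂ = 124 − 125 = -1.0000; the interval is -1.0000 ± 3.3226 = (-4.32, 2.32).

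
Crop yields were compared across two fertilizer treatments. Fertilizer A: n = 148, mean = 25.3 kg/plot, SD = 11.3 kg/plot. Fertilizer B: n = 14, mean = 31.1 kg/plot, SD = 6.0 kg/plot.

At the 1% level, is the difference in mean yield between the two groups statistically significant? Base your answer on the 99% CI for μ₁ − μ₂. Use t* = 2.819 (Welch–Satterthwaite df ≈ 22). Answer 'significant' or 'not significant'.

significant

Standard errors of each mean: 11.3/√148 = 0.9289 and 6.0/√14 = 1.6036.
SE(x̄₁ − x̄₂) = √(0.9289² + 1.6036²) = 1.8532 for independent samples with unequal variances.
With t* = 2.819, the margin is 2.819 × 1.8532 = 5.2242.
x̄₁ − x̄₂ = 25.3 − 31.1 = -5.8000; the interval is -5.8000 ± 5.2242 = (-11.0242, -0.5758).
The interval (-11.0242, -0.5758) does not contain 0, so the difference is significant.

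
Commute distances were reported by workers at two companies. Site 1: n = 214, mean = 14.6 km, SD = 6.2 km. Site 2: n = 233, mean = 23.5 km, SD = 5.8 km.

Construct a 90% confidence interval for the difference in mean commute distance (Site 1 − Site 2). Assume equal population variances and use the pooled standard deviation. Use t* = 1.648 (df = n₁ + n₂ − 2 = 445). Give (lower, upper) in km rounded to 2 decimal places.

s_p = √[((n₁−1)s₁² + (n₂−1)s₂²)/(n₁+n₂−2)] = √[(213·6.2² + 232·5.8²)/445] = 5.9948.
SE = 5.9948·√(1/214 + 1/233) = 0.5676.
With t* = 1.648, margin = 1.648 × 0.5676 = 0.9354.
x̄₁ − x̄₂ = 14.6 − 23.5 = -8.9000; interval -8.9000 ± 0.9354 = (-9.84, -7.96).

(-9.84, -7.96)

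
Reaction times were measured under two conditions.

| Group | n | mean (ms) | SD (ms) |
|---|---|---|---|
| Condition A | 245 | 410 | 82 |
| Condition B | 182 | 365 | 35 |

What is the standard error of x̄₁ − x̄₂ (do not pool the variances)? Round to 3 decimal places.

Per-group SEs: s₁/√n₁ = 82/√245 = 5.2388, s₂/√n₂ = 35/√182 = 2.5944.
Unpooled SE of the difference: √(27.44502544 + 6.73091136) = 5.8460.

5.846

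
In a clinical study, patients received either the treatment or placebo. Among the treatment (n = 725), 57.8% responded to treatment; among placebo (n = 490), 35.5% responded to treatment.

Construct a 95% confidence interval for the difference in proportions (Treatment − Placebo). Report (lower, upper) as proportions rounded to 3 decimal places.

(0.167, 0.279)

SE₁ = √(p̂₁(1−p̂₁)/n₁) = √(0.5780·0.4220/725) = 0.01834; SE₂ = √(0.3550·0.6450/490) = 0.02162.
Independent samples: SE of the difference = √(SE₁² + SE₂²) = √(0.0003363556 + 0.0004674244) = 0.02835.
z* for 95% confidence is 1.960, so the margin of error is 1.960 × 0.02835 = 0.05557.
Point estimate p̂₁ − p̂₂ = 0.5780 − 0.3550 = 0.2230.
0.2230 ± 0.05557 → (0.167, 0.279).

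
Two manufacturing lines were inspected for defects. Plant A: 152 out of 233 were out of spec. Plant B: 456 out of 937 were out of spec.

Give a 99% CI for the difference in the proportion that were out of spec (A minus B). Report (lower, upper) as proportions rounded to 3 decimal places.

p̂₁ = 152/233 = 0.6524 and p̂₂ = 456/937 = 0.4867.
SE₁ = √(p̂₁(1−p̂₁)/n₁) = √(0.6524·0.3476/233) = 0.03120; SE₂ = √(0.4867·0.5133/937) = 0.01633.
Independent samples: SE of the difference = √(SE₁² + SE₂²) = √(0.00097344 + 0.0002666689) = 0.03522.
z* for 99% confidence is 2.576, so the margin of error is 2.576 × 0.03522 = 0.09073.
Point estimate p̂₁ − p̂₂ = 0.6524 − 0.4867 = 0.1657.
0.1657 ± 0.09073 → (0.075, 0.256).

(0.075, 0.256)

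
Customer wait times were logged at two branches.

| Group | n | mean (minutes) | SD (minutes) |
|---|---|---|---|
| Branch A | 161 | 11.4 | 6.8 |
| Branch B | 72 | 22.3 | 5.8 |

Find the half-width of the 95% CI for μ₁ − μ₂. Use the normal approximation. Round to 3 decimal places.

Per-group SEs: s₁/√n₁ = 6.8/√161 = 0.5359, s₂/√n₂ = 5.8/√72 = 0.6835.
Unpooled SE of the difference: √(0.28718881 + 0.46717225) = 0.8685.
Margin of error = z* · SE = 1.960 × 0.8685 = 1.7023.

1.702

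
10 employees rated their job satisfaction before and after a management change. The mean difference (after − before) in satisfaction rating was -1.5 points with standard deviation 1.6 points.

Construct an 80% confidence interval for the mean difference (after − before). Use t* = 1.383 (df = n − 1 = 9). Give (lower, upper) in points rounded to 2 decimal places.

Paired design: SE = s_d/√n = 1.6/√10 = 0.5060.
t* = 1.383; margin of error = 1.383 × 0.5060 = 0.6998.
-1.5 ± 0.6998 → (-2.20, -0.80).

(-2.20, -0.80)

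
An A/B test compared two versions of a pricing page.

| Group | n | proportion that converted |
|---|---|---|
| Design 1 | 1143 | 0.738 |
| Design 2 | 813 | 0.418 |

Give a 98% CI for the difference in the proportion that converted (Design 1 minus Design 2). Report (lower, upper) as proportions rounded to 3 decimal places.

Each SE is √(p̂(1−p̂)/n): √(0.7380·0.2620/1143) = 0.01301 and √(0.4180·0.5820/813) = 0.01730.
SE(p̂₁ − p̂₂) = √(SE₁² + SE₂²) = √(0.0001692601 + 0.00029929) = 0.02165, since the two samples are independent.
At 98% confidence z* = 2.326; margin = 2.326 × 0.02165 = 0.05036.
The difference is 0.7380 − 0.4180 = 0.3200, so the interval is 0.3200 ± 0.05036 = (0.270, 0.370).

(0.270, 0.370)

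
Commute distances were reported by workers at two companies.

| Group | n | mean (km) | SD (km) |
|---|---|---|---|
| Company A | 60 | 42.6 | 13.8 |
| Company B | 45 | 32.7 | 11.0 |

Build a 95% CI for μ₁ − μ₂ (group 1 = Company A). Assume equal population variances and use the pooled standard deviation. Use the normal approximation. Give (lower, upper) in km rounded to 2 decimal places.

(5.00, 14.80)

Pooled variance s_p² = [59·13.8² + 44·11.0²] / (60+45−2) = 160.7763, so s_p = 12.6798.
SE_diff = s_p·√(1/n₁ + 1/n₂) = 12.6798·√(1/60 + 1/45) = 2.5005.
z* = 1.960; margin = 1.960 × 2.5005 = 4.9010.
Difference = 42.6 − 32.7 = 9.9000.
9.9000 ± 4.9010 → (5.00, 14.80).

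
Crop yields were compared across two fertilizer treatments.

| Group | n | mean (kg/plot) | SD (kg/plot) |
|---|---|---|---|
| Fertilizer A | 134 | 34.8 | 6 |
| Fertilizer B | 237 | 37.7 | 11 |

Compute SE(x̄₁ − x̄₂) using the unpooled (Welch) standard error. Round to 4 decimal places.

SE₁ = s₁/√n₁ = 6/√134 = 0.5183; SE₂ = 11/√237 = 0.7145.
Independent samples, unequal variances: SE_diff = √(SE₁² + SE₂²) = √(0.26863489 + 0.51051025) = 0.8827.

0.8827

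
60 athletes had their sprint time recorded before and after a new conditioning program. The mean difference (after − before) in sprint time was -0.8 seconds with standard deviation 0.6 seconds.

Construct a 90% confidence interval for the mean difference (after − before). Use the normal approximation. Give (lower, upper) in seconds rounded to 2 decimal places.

Paired design: SE = s_d/√n = 0.6/√60 = 0.0775.
z* = 1.645; margin of error = 1.645 × 0.0775 = 0.1275.
-0.8 ± 0.1275 → (-0.93, -0.67).

(-0.93, -0.67)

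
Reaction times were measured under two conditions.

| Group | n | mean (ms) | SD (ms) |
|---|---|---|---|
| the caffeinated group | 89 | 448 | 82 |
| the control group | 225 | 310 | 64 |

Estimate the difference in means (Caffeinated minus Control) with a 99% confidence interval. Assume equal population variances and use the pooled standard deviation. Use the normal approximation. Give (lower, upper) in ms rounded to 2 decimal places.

Pooled variance s_p² = [88·82² + 224·64²] / (89+225−2) = 4837.2308, so s_p = 69.5502.
SE_diff = s_p·√(1/n₁ + 1/n₂) = 69.5502·√(1/89 + 1/225) = 8.7092.
z* = 2.576; margin = 2.576 × 8.7092 = 22.4349.
Difference = 448 − 310 = 138.0000.
138.0000 ± 22.4349 → (115.57, 160.43).

(115.57, 160.43)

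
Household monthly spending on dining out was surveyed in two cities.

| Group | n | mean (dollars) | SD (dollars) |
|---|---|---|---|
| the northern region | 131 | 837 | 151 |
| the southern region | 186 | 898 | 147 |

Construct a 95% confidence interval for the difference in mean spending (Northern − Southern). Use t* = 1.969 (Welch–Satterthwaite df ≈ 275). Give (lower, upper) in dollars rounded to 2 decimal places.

Standard errors of each mean: 151/√131 = 13.1929 and 147/√186 = 10.7786.
SE(x̄₁ − x̄₂) = √(13.1929² + 10.7786²) = 17.0362 for independent samples with unequal variances.
With t* = 1.969, the margin is 1.969 × 17.0362 = 33.5443.
x̄₁ − x̄₂ = 837 − 898 = -61.0000; the interval is -61.0000 ± 33.5443 = (-94.54, -27.46).

(-94.54, -27.46)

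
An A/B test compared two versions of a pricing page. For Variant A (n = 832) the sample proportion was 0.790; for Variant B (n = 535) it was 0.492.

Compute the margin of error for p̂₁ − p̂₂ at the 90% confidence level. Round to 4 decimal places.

0.0425

Each SE is √(p̂(1−p̂)/n): √(0.7900·0.2100/832) = 0.01412 and √(0.4920·0.5080/535) = 0.02161.
SE(p̂₁ − p̂₂) = √(SE₁² + SE₂²) = √(0.0001993744 + 0.0004669921) = 0.02581, since the two samples are independent.
At 90% confidence z* = 1.645; margin = 1.645 × 0.02581 = 0.04246.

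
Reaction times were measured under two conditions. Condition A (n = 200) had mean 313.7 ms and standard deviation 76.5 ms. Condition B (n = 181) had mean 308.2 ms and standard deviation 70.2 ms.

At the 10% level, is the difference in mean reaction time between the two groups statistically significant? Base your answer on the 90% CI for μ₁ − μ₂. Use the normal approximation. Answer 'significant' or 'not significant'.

Per-group SEs: s₁/√n₁ = 76.5/√200 = 5.4094, s₂/√n₂ = 70.2/√181 = 5.2179.
Unpooled SE of the difference: √(29.26160836 + 27.22648041) = 7.5159.
Margin of error = z* · SE = 1.645 × 7.5159 = 12.3637.
x̄₁ − x̄₂ = 313.7 − 308.2 = 5.5000.
CI: 5.5000 ± 12.3637 = (-6.8637, 17.8637).
The interval (-6.8637, 17.8637) contains 0, so the difference is not significant.

not significant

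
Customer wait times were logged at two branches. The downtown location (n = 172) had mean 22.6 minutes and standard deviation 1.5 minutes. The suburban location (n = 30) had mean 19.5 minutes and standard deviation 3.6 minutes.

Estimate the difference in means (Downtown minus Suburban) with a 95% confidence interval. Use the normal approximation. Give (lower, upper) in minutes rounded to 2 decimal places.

Standard errors of each mean: 1.5/√172 = 0.1144 and 3.6/√30 = 0.6573.
SE(x̄₁ − x̄₂) = √(0.1144² + 0.6573²) = 0.6672 for independent samples with unequal variances.
With z* = 1.960, the margin is 1.960 × 0.6672 = 1.3077.
x̄₁ − x̄₂ = 22.6 − 19.5 = 3.1000; the interval is 3.1000 ± 1.3077 = (1.79, 4.41).

(1.79, 4.41)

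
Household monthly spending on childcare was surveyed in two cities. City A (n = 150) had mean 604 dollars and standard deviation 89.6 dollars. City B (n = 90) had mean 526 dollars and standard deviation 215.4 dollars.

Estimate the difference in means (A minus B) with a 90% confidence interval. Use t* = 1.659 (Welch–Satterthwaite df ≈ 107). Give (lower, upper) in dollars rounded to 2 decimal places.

Per-group SEs: s₁/√n₁ = 89.6/√150 = 7.3158, s₂/√n₂ = 215.4/√90 = 22.7052.
Unpooled SE of the difference: √(53.52092964 + 515.52610704) = 23.8547.
Margin of error = t* · SE = 1.659 × 23.8547 = 39.5749.
x̄₁ − x̄₂ = 604 − 526 = 78.0000.
CI: 78.0000 ± 39.5749 = (38.43, 117.57).

(38.43, 117.57)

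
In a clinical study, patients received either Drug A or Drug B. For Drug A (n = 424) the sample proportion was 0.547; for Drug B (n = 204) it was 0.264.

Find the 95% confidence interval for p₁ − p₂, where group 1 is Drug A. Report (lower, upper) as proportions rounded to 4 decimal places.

(0.2062, 0.3598)

SE₁ = √(p̂₁(1−p̂₁)/n₁) = √(0.5470·0.4530/424) = 0.02417; SE₂ = √(0.2640·0.7360/204) = 0.03086.
Independent samples: SE of the difference = √(SE₁² + SE₂²) = √(0.0005841889 + 0.0009523396) = 0.03920.
z* for 95% confidence is 1.960, so the margin of error is 1.960 × 0.03920 = 0.07683.
Point estimate p̂₁ − p̂₂ = 0.5470 − 0.2640 = 0.2830.
0.2830 ± 0.07683 → (0.2062, 0.3598).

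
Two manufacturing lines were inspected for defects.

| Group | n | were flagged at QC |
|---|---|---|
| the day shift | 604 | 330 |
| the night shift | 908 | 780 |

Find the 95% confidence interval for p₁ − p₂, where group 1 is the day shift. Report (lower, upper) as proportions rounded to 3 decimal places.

p̂₁ = 330/604 = 0.5464 and p̂₂ = 780/908 = 0.8590.
SE₁ = √(p̂₁(1−p̂₁)/n₁) = √(0.5464·0.4536/604) = 0.02026; SE₂ = √(0.8590·0.1410/908) = 0.01155.
Independent samples: SE of the difference = √(SE₁² + SE₂²) = √(0.0004104676 + 0.0001334025) = 0.02332.
z* for 95% confidence is 1.960, so the margin of error is 1.960 × 0.02332 = 0.04571.
Point estimate p̂₁ − p̂₂ = 0.5464 − 0.8590 = -0.3126.
-0.3126 ± 0.04571 → (-0.358, -0.267).

(-0.358, -0.267)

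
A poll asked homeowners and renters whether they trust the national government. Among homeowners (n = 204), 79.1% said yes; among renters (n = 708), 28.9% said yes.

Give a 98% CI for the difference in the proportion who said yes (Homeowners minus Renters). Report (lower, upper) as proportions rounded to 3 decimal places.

(0.425, 0.579)

SE₁ = √(p̂₁(1−p̂₁)/n₁) = √(0.7910·0.2090/204) = 0.02847; SE₂ = √(0.2890·0.7110/708) = 0.01704.
Independent samples: SE of the difference = √(SE₁² + SE₂²) = √(0.0008105409 + 0.0002903616) = 0.03318.
z* for 98% confidence is 2.326, so the margin of error is 2.326 × 0.03318 = 0.07718.
Point estimate p̂₁ − p̂₂ = 0.7910 − 0.2890 = 0.5020.
0.5020 ± 0.07718 → (0.425, 0.579).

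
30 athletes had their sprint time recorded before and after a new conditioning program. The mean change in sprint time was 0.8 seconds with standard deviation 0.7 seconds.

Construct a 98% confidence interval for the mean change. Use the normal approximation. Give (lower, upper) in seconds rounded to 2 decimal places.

Paired design: SE = s_d/√n = 0.7/√30 = 0.1278.
z* = 2.326; margin of error = 2.326 × 0.1278 = 0.2973.
0.8 ± 0.2973 → (0.50, 1.10).

(0.50, 1.10)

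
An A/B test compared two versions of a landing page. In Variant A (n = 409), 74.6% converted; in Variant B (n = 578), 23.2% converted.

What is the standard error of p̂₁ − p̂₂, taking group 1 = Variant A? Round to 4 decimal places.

0.0278

The two standard errors are √(0.7460×0.2540/409) = 0.02152 and √(0.2320×0.7680/578) = 0.01756.
Because the samples are independent, SE_diff = √(0.02152² + 0.01756²) = 0.02778.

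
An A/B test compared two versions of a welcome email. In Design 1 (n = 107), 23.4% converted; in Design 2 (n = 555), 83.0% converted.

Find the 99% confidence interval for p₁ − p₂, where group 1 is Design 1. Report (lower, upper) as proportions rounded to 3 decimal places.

(-0.709, -0.483)

Each SE is √(p̂(1−p̂)/n): √(0.2340·0.7660/107) = 0.04093 and √(0.8300·0.1700/555) = 0.01594.
SE(p̂₁ − p̂₂) = √(SE₁² + SE₂²) = √(0.0016752649 + 0.0002540836) = 0.04392, since the two samples are independent.
At 99% confidence z* = 2.576; margin = 2.576 × 0.04392 = 0.11314.
The difference is 0.2340 − 0.8300 = -0.5960, so the interval is -0.5960 ± 0.11314 = (-0.709, -0.483).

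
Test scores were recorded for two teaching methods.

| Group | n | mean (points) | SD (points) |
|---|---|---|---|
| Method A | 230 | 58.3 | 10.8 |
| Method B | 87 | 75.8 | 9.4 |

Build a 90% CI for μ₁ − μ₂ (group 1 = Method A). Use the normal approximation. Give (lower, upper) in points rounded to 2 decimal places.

SE₁ = s₁/√n₁ = 10.8/√230 = 0.7121; SE₂ = 9.4/√87 = 1.0078.
Independent samples, unequal variances: SE_diff = √(SE₁² + SE₂²) = √(0.50708641 + 1.01566084) = 1.2340.
z* = 1.645, so margin of error = 1.645 × 1.2340 = 2.0299.
Difference in means = 58.3 − 75.8 = -17.5000.
-17.5000 ± 2.0299 → (-19.53, -15.47).

(-19.53, -15.47)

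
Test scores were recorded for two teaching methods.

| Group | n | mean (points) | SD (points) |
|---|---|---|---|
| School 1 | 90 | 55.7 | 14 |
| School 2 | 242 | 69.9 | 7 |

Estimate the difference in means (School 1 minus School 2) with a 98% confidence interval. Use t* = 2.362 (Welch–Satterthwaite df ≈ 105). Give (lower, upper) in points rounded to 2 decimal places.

(-17.84, -10.56)

Standard errors of each mean: 14/√90 = 1.4757 and 7/√242 = 0.4500.
SE(x̄₁ − x̄₂) = √(1.4757² + 0.4500²) = 1.5428 for independent samples with unequal variances.
With t* = 2.362, the margin is 2.362 × 1.5428 = 3.6441.
x̄₁ − x̄₂ = 55.7 − 69.9 = -14.2000; the interval is -14.2000 ± 3.6441 = (-17.84, -10.56).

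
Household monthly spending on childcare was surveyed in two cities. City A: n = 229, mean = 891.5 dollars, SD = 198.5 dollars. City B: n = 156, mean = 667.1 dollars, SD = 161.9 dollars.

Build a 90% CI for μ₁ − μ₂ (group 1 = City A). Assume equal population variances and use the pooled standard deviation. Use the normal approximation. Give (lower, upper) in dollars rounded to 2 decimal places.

(192.88, 255.92)

s_p = √[((n₁−1)s₁² + (n₂−1)s₂²)/(n₁+n₂−2)] = √[(228·198.5² + 155·161.9²)/383] = 184.5644.
SE = 184.5644·√(1/229 + 1/156) = 19.1601.
With z* = 1.645, margin = 1.645 × 19.1601 = 31.5184.
x̄₁ − x̄₂ = 891.5 − 667.1 = 224.4000; interval 224.4000 ± 31.5184 = (192.88, 255.92).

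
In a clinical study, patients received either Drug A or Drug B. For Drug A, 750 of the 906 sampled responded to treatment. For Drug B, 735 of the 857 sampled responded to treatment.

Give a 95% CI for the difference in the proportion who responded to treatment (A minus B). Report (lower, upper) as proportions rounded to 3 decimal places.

First, p̂₁ = 750/906 = 0.8278; p̂₂ = 735/857 = 0.8576.
The two standard errors are √(0.8278×0.1722/906) = 0.01254 and √(0.8576×0.1424/857) = 0.01194.
Because the samples are independent, SE_diff = √(0.01254² + 0.01194²) = 0.01732.
Using z* = 1.960 for 95%, ME = 1.960 × 0.01732 = 0.03395.
p̂₁ − p̂₂ = -0.0298; interval -0.0298 ± 0.03395 gives (-0.064, 0.004).

(-0.064, 0.004)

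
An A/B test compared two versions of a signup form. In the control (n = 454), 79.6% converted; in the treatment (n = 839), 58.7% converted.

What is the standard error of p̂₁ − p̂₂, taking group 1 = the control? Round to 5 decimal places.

0.02543

The two standard errors are √(0.7960×0.2040/454) = 0.01891 and √(0.5870×0.4130/839) = 0.01700.
Because the samples are independent, SE_diff = √(0.01891² + 0.01700²) = 0.02543.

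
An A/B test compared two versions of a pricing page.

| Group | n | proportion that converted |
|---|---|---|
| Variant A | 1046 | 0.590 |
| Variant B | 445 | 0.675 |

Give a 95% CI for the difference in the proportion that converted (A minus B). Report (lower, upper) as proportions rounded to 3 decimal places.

(-0.138, -0.032)

Each SE is √(p̂(1−p̂)/n): √(0.5900·0.4100/1046) = 0.01521 and √(0.6750·0.3250/445) = 0.02220.
SE(p̂₁ − p̂₂) = √(SE₁² + SE₂²) = √(0.0002313441 + 0.00049284) = 0.02691, since the two samples are independent.
At 95% confidence z* = 1.960; margin = 1.960 × 0.02691 = 0.05274.
The difference is 0.5900 − 0.6750 = -0.0850, so the interval is -0.0850 ± 0.05274 = (-0.138, -0.032).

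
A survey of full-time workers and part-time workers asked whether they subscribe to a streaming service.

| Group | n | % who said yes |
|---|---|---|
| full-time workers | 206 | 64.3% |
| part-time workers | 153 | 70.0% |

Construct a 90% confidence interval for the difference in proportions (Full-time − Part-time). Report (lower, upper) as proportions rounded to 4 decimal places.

(-0.1390, 0.0250)

The two standard errors are √(0.6430×0.3570/206) = 0.03338 and √(0.7000×0.3000/153) = 0.03705.
Because the samples are independent, SE_diff = √(0.03338² + 0.03705²) = 0.04987.
Using z* = 1.645 for 90%, ME = 1.645 × 0.04987 = 0.08204.
p̂₁ − p̂₂ = -0.0570; interval -0.0570 ± 0.08204 gives (-0.1390, 0.0250).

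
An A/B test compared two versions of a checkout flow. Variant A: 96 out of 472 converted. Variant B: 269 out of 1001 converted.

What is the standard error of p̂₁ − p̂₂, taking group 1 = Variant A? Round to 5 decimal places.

First, p̂₁ = 96/472 = 0.2034; p̂₂ = 269/1001 = 0.2687.
The two standard errors are √(0.2034×0.7966/472) = 0.01853 and √(0.2687×0.7313/1001) = 0.01401.
Because the samples are independent, SE_diff = √(0.01853² + 0.01401²) = 0.02323.

0.02323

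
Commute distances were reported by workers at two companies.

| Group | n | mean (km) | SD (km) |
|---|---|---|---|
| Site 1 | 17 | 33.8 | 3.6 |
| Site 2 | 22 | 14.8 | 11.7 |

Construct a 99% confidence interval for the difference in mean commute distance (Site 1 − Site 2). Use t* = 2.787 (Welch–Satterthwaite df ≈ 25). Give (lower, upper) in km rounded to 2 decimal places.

(11.63, 26.37)

Per-group SEs: s₁/√n₁ = 3.6/√17 = 0.8731, s₂/√n₂ = 11.7/√22 = 2.4944.
Unpooled SE of the difference: √(0.76230361 + 6.22203136) = 2.6428.
Margin of error = t* · SE = 2.787 × 2.6428 = 7.3655.
x̄₁ − x̄₂ = 33.8 − 14.8 = 19.0000.
CI: 19.0000 ± 7.3655 = (11.63, 26.37).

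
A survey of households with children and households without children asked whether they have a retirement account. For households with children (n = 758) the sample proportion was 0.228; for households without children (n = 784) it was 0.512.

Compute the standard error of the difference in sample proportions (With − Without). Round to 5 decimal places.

0.02347

The two standard errors are √(0.2280×0.7720/758) = 0.01524 and √(0.5120×0.4880/784) = 0.01785.
Because the samples are independent, SE_diff = √(0.01524² + 0.01785²) = 0.02347.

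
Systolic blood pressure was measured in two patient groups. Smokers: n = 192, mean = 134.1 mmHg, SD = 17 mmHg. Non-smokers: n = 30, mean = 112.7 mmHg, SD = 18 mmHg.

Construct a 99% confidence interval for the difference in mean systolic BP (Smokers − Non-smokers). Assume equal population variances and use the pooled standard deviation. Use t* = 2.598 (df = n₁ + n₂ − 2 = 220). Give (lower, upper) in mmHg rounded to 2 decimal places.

Pooled variance s_p² = [191·17² + 29·18²] / (192+30−2) = 293.6136, so s_p = 17.1352.
SE_diff = s_p·√(1/n₁ + 1/n₂) = 17.1352·√(1/192 + 1/30) = 3.3640.
t* = 2.598; margin = 2.598 × 3.3640 = 8.7397.
Difference = 134.1 − 112.7 = 21.4000.
21.4000 ± 8.7397 → (12.66, 30.14).

(12.66, 30.14)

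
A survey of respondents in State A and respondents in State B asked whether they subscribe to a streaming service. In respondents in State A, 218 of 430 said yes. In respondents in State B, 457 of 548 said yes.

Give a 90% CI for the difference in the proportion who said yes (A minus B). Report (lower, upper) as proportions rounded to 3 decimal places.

Sample proportions: 218/430 = 0.5070, 457/548 = 0.8339.
Each SE is √(p̂(1−p̂)/n): √(0.5070·0.4930/430) = 0.02411 and √(0.8339·0.1661/548) = 0.01590.
SE(p̂₁ − p̂₂) = √(SE₁² + SE₂²) = √(0.0005812921 + 0.00025281) = 0.02888, since the two samples are independent.
At 90% confidence z* = 1.645; margin = 1.645 × 0.02888 = 0.04751.
The difference is 0.5070 − 0.8339 = -0.3269, so the interval is -0.3269 ± 0.04751 = (-0.374, -0.279).

(-0.374, -0.279)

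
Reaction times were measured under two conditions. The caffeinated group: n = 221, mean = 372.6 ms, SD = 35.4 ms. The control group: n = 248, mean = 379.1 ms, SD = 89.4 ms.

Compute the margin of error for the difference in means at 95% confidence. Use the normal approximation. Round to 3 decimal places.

12.066

SE₁ = s₁/√n₁ = 35.4/√221 = 2.3813; SE₂ = 89.4/√248 = 5.6769.
Independent samples, unequal variances: SE_diff = √(SE₁² + SE₂²) = √(5.67058969 + 32.22719361) = 6.1561.
z* = 1.960, so margin of error = 1.960 × 6.1561 = 12.0660.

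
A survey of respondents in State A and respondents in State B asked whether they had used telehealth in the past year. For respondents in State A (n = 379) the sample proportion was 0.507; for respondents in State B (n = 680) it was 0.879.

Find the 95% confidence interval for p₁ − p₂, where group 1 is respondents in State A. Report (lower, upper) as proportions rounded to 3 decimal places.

Each SE is √(p̂(1−p̂)/n): √(0.5070·0.4930/379) = 0.02568 and √(0.8790·0.1210/680) = 0.01251.
SE(p̂₁ − p̂₂) = √(SE₁² + SE₂²) = √(0.0006594624 + 0.0001565001) = 0.02857, since the two samples are independent.
At 95% confidence z* = 1.960; margin = 1.960 × 0.02857 = 0.05600.
The difference is 0.5070 − 0.8790 = -0.3720, so the interval is -0.3720 ± 0.05600 = (-0.428, -0.316).

(-0.428, -0.316)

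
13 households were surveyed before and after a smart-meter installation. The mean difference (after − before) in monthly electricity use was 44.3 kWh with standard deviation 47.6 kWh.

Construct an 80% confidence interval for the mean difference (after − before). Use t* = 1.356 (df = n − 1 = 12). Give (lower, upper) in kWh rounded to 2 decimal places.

This is a matched-pairs design, so SE = s_d/√n = 47.6/√13 = 13.2019.
Margin = 1.356 × 13.2019 = 17.9018; the interval is 44.3 ± 17.9018 = (26.40, 62.20).

(26.40, 62.20)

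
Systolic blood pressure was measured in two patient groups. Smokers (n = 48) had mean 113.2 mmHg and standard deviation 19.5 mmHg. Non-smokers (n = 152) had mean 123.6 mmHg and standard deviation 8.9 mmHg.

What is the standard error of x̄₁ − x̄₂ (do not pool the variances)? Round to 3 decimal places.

Standard errors of each mean: 19.5/√48 = 2.8146 and 8.9/√152 = 0.7219.
SE(x̄₁ − x̄₂) = √(2.8146² + 0.7219²) = 2.9057 for independent samples with unequal variances.

2.906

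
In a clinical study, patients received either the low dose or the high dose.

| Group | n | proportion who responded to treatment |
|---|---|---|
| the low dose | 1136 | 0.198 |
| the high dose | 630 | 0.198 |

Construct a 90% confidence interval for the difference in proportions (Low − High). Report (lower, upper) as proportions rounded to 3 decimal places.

(-0.033, 0.033)

SE₁ = √(p̂₁(1−p̂₁)/n₁) = √(0.1980·0.8020/1136) = 0.01182; SE₂ = √(0.1980·0.8020/630) = 0.01588.
Independent samples: SE of the difference = √(SE₁² + SE₂²) = √(0.0001397124 + 0.0002521744) = 0.01980.
z* for 90% confidence is 1.645, so the margin of error is 1.645 × 0.01980 = 0.03257.
Point estimate p̂₁ − p̂₂ = 0.1980 − 0.1980 = 0.0000.
0.0000 ± 0.03257 → (-0.033, 0.033).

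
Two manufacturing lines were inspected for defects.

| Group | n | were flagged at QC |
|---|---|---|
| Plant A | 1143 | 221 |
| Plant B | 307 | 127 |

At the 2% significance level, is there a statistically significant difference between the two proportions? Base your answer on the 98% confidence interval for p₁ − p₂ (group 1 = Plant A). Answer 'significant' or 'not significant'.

significant

First, p̂₁ = 221/1143 = 0.1934; p̂₂ = 127/307 = 0.4137.
The two standard errors are √(0.1934×0.8066/1143) = 0.01168 and √(0.4137×0.5863/307) = 0.02811.
Because the samples are independent, SE_diff = √(0.01168² + 0.02811²) = 0.03044.
Using z* = 2.326 for 98%, ME = 2.326 × 0.03044 = 0.07080.
p̂₁ − p̂₂ = -0.2203; interval -0.2203 ± 0.07080 gives (-0.29110, -0.14950).
The interval (-0.29110, -0.14950) does not contain 0, so the difference is significant.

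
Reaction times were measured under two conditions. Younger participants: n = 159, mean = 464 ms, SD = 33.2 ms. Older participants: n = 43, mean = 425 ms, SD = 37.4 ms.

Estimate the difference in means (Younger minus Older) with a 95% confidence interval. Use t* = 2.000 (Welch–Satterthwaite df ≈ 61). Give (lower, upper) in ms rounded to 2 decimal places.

(26.44, 51.56)

Per-group SEs: s₁/√n₁ = 33.2/√159 = 2.6329, s₂/√n₂ = 37.4/√43 = 5.7034.
Unpooled SE of the difference: √(6.93216241 + 32.52877156) = 6.2818.
Margin of error = t* · SE = 2.000 × 6.2818 = 12.5636.
x̄₁ − x̄₂ = 464 − 425 = 39.0000.
CI: 39.0000 ± 12.5636 = (26.44, 51.56).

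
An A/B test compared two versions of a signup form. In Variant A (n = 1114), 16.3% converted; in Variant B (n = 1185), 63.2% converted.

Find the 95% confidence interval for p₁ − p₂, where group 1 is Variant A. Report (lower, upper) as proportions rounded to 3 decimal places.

Each SE is √(p̂(1−p̂)/n): √(0.1630·0.8370/1114) = 0.01107 and √(0.6320·0.3680/1185) = 0.01401.
SE(p̂₁ − p̂₂) = √(SE₁² + SE₂²) = √(0.0001225449 + 0.0001962801) = 0.01786, since the two samples are independent.
At 95% confidence z* = 1.960; margin = 1.960 × 0.01786 = 0.03501.
The difference is 0.1630 − 0.6320 = -0.4690, so the interval is -0.4690 ± 0.03501 = (-0.504, -0.434).

(-0.504, -0.434)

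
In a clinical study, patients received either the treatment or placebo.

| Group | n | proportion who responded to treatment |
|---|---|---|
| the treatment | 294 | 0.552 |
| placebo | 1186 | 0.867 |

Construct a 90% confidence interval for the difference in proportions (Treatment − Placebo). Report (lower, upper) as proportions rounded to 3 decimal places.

(-0.365, -0.265)

Each SE is √(p̂(1−p̂)/n): √(0.5520·0.4480/294) = 0.02900 and √(0.8670·0.1330/1186) = 0.00986.
SE(p̂₁ − p̂₂) = √(SE₁² + SE₂²) = √(0.000841 + 0.0000972196) = 0.03063, since the two samples are independent.
At 90% confidence z* = 1.645; margin = 1.645 × 0.03063 = 0.05039.
The difference is 0.5520 − 0.8670 = -0.3150, so the interval is -0.3150 ± 0.05039 = (-0.365, -0.265).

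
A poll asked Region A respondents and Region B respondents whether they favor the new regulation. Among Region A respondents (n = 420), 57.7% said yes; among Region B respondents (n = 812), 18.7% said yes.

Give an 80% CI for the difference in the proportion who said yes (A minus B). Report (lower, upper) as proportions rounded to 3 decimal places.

(0.354, 0.426)

The two standard errors are √(0.5770×0.4230/420) = 0.02411 and √(0.1870×0.8130/812) = 0.01368.
Because the samples are independent, SE_diff = √(0.02411² + 0.01368²) = 0.02772.
Using z* = 1.282 for 80%, ME = 1.282 × 0.02772 = 0.03554.
p̂₁ − p̂₂ = 0.3900; interval 0.3900 ± 0.03554 gives (0.354, 0.426).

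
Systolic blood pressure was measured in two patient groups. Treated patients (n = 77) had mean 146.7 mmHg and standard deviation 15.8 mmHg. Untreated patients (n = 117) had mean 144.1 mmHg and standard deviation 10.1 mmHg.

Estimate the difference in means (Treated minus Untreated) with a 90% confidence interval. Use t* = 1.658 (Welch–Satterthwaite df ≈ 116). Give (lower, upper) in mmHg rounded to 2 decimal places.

(-0.76, 5.96)

Standard errors of each mean: 15.8/√77 = 1.8006 and 10.1/√117 = 0.9337.
SE(x̄₁ − x̄₂) = √(1.8006² + 0.9337²) = 2.0283 for independent samples with unequal variances.
With t* = 1.658, the margin is 1.658 × 2.0283 = 3.3629.
x̄₁ − x̄₂ = 146.7 − 144.1 = 2.6000; the interval is 2.6000 ± 3.3629 = (-0.76, 5.96).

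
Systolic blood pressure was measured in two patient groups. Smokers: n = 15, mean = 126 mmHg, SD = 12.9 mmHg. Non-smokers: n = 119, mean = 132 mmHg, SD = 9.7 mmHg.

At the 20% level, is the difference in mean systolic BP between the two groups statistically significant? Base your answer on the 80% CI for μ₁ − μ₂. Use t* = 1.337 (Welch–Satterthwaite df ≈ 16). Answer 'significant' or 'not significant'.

SE₁ = s₁/√n₁ = 12.9/√15 = 3.3308; SE₂ = 9.7/√119 = 0.8892.
Independent samples, unequal variances: SE_diff = √(SE₁² + SE₂²) = √(11.09422864 + 0.79067664) = 3.4474.
t* = 1.337, so margin of error = 1.337 × 3.4474 = 4.6092.
Difference in means = 126 − 132 = -6.0000.
-6.0000 ± 4.6092 → (-10.6092, -1.3908).
The interval (-10.6092, -1.3908) does not contain 0, so the difference is significant.

significant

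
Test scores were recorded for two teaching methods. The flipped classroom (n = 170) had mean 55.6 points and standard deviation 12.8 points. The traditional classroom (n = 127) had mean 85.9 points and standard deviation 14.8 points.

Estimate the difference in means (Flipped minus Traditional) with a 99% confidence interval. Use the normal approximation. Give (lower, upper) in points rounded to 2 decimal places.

(-34.52, -26.08)

Per-group SEs: s₁/√n₁ = 12.8/√170 = 0.9817, s₂/√n₂ = 14.8/√127 = 1.3133.
Unpooled SE of the difference: √(0.96373489 + 1.72475689) = 1.6397.
Margin of error = z* · SE = 2.576 × 1.6397 = 4.2239.
x̄₁ − x̄₂ = 55.6 − 85.9 = -30.3000.
CI: -30.3000 ± 4.2239 = (-34.52, -26.08).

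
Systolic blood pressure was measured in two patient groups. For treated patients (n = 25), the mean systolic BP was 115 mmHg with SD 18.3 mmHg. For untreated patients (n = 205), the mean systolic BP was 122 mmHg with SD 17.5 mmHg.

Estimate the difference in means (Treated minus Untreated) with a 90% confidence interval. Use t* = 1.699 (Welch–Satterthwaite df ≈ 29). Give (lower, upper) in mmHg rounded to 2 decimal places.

(-13.56, -0.44)

Per-group SEs: s₁/√n₁ = 18.3/√25 = 3.6600, s₂/√n₂ = 17.5/√205 = 1.2223.
Unpooled SE of the difference: √(13.3956 + 1.49401729) = 3.8587.
Margin of error = t* · SE = 1.699 × 3.8587 = 6.5559.
x̄₁ − x̄₂ = 115 − 122 = -7.0000.
CI: -7.0000 ± 6.5559 = (-13.56, -0.44).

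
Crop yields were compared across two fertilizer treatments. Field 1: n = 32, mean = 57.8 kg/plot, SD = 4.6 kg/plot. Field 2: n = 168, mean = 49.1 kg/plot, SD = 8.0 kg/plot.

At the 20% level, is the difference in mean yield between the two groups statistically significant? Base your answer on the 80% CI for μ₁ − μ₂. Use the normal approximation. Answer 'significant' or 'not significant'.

Per-group SEs: s₁/√n₁ = 4.6/√32 = 0.8132, s₂/√n₂ = 8.0/√168 = 0.6172.
Unpooled SE of the difference: √(0.66129424 + 0.38093584) = 1.0209.
Margin of error = z* · SE = 1.282 × 1.0209 = 1.3088.
x̄₁ − x̄₂ = 57.8 − 49.1 = 8.7000.
CI: 8.7000 ± 1.3088 = (7.3912, 10.0088).
The interval (7.3912, 10.0088) does not contain 0, so the difference is significant.

significant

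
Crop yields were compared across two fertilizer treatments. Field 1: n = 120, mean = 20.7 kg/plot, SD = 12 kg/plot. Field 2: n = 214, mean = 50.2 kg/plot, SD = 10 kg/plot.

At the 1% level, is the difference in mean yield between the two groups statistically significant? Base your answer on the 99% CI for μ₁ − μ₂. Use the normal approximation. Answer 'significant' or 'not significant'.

Per-group SEs: s₁/√n₁ = 12/√120 = 1.0954, s₂/√n₂ = 10/√214 = 0.6836.
Unpooled SE of the difference: √(1.19990116 + 0.46730896) = 1.2912.
Margin of error = z* · SE = 2.576 × 1.2912 = 3.3261.
x̄₁ − x̄₂ = 20.7 − 50.2 = -29.5000.
CI: -29.5000 ± 3.3261 = (-32.8261, -26.1739).
The interval (-32.8261, -26.1739) does not contain 0, so the difference is significant.

significant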